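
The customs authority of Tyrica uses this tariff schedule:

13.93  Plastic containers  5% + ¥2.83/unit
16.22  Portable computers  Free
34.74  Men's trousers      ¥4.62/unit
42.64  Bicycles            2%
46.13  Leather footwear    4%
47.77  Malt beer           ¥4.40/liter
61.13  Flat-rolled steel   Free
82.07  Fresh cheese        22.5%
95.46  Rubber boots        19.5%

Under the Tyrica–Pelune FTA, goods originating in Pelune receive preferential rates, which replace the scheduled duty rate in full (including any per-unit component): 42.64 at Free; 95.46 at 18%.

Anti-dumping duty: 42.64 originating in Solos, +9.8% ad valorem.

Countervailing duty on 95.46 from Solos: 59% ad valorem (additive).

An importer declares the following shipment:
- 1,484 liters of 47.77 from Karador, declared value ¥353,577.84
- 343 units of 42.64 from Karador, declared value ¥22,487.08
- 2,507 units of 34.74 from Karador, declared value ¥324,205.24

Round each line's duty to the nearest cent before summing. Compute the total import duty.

Line 1 (47.77, Karador, 1,484 liters, ¥353,577.84):
Base rate for 47.77 is ¥4.40/liter.
Duty = 1,484 × ¥4.40 = ¥6,529.60.
Line 2 (42.64, Karador, 343 units, ¥22,487.08):
Base rate for 42.64 is 2%.
42.64 has an FTA preferential rate, but origin Karador is not Pelune; base rate stands.
The additional-duty order on 42.64 targets Solos, not Karador; it does not apply.
Duty = ¥22,487.08 × 2% = ¥449.74.
Line 3 (34.74, Karador, 2,507 units, ¥324,205.24):
Base rate for 34.74 is ¥4.62/unit.
Duty = 2,507 × ¥4.62 = ¥11,582.34.
Total = ¥6,529.60 + ¥449.74 + ¥11,582.34 = ¥18,561.68.

¥18,561.68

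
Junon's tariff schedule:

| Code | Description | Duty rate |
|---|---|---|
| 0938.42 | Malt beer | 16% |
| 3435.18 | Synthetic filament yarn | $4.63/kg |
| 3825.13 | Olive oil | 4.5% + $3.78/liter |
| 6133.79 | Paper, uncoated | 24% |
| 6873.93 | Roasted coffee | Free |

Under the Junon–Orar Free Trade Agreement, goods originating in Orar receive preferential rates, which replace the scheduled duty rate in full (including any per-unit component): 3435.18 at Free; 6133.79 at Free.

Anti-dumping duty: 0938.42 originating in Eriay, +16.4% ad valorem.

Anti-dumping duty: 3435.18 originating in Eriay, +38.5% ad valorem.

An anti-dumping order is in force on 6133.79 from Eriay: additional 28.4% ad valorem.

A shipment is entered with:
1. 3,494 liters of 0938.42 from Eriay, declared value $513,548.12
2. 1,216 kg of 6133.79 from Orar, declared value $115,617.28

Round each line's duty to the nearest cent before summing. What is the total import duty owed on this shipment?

$166,389.59

Line 1 (0938.42, Eriay, 3,494 liters, $513,548.12):
Base rate for 0938.42 is 16%.
Additional duty on 0938.42 from Eriay: +16.4%. Applied ad valorem rate: 16% + 16.4% = 32.4%.
Duty = $513,548.12 × 32.4% = $166,389.59.
Line 2 (6133.79, Orar, 1,216 kg, $115,617.28):
Base rate for 6133.79 is 24%.
Origin Orar qualifies under the Junon–Orar agreement and 6133.79 is covered: preferential rate Free applies instead.
The additional-duty order on 6133.79 targets Eriay, not Orar; it does not apply.
Duty = $115,617.28 × 0% = $0.00.
Total = $166,389.59 + $0.00 = $166,389.59.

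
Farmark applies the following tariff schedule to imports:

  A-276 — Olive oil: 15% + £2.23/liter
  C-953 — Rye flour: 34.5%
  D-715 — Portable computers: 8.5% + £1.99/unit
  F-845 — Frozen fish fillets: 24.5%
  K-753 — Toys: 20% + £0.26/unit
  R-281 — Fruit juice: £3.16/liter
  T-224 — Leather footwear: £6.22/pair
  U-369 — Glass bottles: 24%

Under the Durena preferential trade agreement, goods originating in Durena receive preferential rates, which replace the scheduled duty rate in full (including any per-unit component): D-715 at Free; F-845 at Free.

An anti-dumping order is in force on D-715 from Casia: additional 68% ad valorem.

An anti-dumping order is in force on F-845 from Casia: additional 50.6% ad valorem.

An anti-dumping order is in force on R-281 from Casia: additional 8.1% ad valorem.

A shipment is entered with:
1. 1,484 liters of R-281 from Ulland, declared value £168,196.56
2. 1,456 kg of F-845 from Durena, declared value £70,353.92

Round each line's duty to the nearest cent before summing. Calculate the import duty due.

Line 1 (R-281, Ulland, 1,484 liters, £168,196.56):
Base rate for R-281 is £3.16/liter.
The additional-duty order on R-281 targets Casia, not Ulland; it does not apply.
Duty = 1,484 × £3.16 = £4,689.44.
Line 2 (F-845, Durena, 1,456 kg, £70,353.92):
Base rate for F-845 is 24.5%.
Origin Durena qualifies under the Farmark–Durena agreement and F-845 is covered: preferential rate Free applies instead.
The additional-duty order on F-845 targets Casia, not Durena; it does not apply.
Duty = £70,353.92 × 0% = £0.00.
Total = £4,689.44 + £0.00 = £4,689.44.

£4,689.44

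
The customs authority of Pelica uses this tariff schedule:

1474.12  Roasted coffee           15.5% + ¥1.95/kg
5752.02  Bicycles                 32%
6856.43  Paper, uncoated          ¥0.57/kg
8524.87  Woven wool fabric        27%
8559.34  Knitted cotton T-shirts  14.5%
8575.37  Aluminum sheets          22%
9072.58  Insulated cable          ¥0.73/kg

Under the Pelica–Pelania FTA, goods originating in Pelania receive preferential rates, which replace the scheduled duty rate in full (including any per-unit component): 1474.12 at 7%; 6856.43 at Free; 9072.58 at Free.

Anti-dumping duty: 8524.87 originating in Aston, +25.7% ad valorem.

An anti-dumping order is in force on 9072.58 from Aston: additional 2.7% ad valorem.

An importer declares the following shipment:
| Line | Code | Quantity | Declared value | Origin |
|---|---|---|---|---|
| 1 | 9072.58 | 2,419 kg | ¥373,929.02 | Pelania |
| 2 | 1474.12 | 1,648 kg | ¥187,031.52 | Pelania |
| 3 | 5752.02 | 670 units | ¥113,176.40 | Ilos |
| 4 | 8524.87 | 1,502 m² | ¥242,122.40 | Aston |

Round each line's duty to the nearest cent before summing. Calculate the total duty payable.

¥176,907.16

Line 1 (9072.58, Pelania, 2,419 kg, ¥373,929.02):
Base rate for 9072.58 is ¥0.73/kg.
Origin Pelania qualifies under the Pelica–Pelania agreement and 9072.58 is covered: preferential rate Free applies instead.
The additional-duty order on 9072.58 targets Aston, not Pelania; it does not apply.
Duty = ¥373,929.02 × 0% = ¥0.00.
Line 2 (1474.12, Pelania, 1,648 kg, ¥187,031.52):
Base rate for 1474.12 is 15.5% + ¥1.95/kg.
Origin Pelania qualifies under the Pelica–Pelania agreement and 1474.12 is covered: preferential rate 7% applies instead.
Duty = ¥187,031.52 × 7% = ¥13,092.21.
Line 3 (5752.02, Ilos, 670 units, ¥113,176.40):
Base rate for 5752.02 is 32%.
Duty = ¥113,176.40 × 32% = ¥36,216.45.
Line 4 (8524.87, Aston, 1,502 m², ¥242,122.40):
Base rate for 8524.87 is 27%.
Additional duty on 8524.87 from Aston: +25.7%. Applied ad valorem rate: 27% + 25.7% = 52.7%.
Duty = ¥242,122.40 × 52.7% = ¥127,598.50.
Total = ¥0.00 + ¥13,092.21 + ¥36,216.45 + ¥127,598.50 = ¥176,907.16.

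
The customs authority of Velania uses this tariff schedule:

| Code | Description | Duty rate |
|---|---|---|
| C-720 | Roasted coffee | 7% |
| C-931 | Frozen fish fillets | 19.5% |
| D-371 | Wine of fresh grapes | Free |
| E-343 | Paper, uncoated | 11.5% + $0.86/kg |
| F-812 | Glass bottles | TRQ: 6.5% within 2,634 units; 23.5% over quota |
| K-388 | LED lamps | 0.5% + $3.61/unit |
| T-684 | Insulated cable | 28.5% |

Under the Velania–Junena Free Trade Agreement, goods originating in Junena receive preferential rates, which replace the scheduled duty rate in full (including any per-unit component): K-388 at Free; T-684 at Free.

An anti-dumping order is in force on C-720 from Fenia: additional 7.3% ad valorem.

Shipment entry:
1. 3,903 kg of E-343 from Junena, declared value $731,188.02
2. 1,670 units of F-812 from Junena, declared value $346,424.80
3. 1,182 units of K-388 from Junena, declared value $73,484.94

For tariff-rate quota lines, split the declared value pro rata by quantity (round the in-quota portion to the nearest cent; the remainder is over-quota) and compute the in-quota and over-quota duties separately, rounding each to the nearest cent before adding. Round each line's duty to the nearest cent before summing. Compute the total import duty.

Line 1 (E-343, Junena, 3,903 kg, $731,188.02):
Base rate for E-343 is 11.5% + $0.86/kg.
Origin Junena is the FTA partner but E-343 is not on the preference list; base rate stands.
Duty = $731,188.02 × 11.5% + 3,903 × $0.86 = $87,443.20.
Line 2 (F-812, Junena, 1,670 units, $346,424.80):
Code F-812 is under a tariff-rate quota (threshold 2,634 units). Quantity 1,670 units is within the quota, so the in-quota rate 6.5% applies to the full value.
Duty = $346,424.80 × 6.5% = $22,517.61.
Line 3 (K-388, Junena, 1,182 units, $73,484.94):
Base rate for K-388 is 0.5% + $3.61/unit.
Origin Junena qualifies under the Velania–Junena agreement and K-388 is covered: preferential rate Free applies instead.
Duty = $73,484.94 × 0% = $0.00.
Total = $87,443.20 + $22,517.61 + $0.00 = $109,960.81.

$109,960.81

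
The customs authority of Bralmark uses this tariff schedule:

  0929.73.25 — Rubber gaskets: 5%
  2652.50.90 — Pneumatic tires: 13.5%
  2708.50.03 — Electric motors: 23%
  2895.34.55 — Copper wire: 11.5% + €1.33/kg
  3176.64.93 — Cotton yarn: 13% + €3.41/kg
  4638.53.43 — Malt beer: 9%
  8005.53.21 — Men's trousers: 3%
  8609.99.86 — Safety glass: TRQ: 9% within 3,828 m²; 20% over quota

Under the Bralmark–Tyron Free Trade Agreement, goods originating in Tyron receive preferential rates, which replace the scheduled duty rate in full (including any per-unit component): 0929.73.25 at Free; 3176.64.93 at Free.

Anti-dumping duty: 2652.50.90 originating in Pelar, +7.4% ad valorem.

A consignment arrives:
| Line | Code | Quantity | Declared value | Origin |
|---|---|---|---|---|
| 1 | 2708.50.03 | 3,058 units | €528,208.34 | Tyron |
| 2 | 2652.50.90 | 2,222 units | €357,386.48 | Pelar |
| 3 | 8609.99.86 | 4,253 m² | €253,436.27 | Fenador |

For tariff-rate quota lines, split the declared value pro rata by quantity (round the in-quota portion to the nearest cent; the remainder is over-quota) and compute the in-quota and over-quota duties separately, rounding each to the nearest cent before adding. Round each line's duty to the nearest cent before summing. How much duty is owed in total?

Line 1 (2708.50.03, Tyron, 3,058 units, €528,208.34):
Base rate for 2708.50.03 is 23%.
Origin Tyron is the FTA partner but 2708.50.03 is not on the preference list; base rate stands.
Duty = €528,208.34 × 23% = €121,487.92.
Line 2 (2652.50.90, Pelar, 2,222 units, €357,386.48):
Base rate for 2652.50.90 is 13.5%.
Additional duty on 2652.50.90 from Pelar: +7.4%. Applied ad valorem rate: 13.5% + 7.4% = 20.9%.
Duty = €357,386.48 × 20.9% = €74,693.77.
Line 3 (8609.99.86, Fenador, 4,253 m², €253,436.27):
Code 8609.99.86 is under a tariff-rate quota (threshold 3,828 m²). In-quota: 3,828 m² at 9%; over-quota: 425 m² at 20%.
Pro-rata value split: in-quota = €253,436.27 × 3,828/4,253 = €228,110.52; over-quota = €253,436.27 − €228,110.52 = €25,325.75.
In-quota duty = €228,110.52 × 9% = €20,529.95. Over-quota duty = €25,325.75 × 20% = €5,065.15.
Line duty = €20,529.95 + €5,065.15 = €25,595.10.
Total = €121,487.92 + €74,693.77 + €25,595.10 = €221,776.79.

€221,776.79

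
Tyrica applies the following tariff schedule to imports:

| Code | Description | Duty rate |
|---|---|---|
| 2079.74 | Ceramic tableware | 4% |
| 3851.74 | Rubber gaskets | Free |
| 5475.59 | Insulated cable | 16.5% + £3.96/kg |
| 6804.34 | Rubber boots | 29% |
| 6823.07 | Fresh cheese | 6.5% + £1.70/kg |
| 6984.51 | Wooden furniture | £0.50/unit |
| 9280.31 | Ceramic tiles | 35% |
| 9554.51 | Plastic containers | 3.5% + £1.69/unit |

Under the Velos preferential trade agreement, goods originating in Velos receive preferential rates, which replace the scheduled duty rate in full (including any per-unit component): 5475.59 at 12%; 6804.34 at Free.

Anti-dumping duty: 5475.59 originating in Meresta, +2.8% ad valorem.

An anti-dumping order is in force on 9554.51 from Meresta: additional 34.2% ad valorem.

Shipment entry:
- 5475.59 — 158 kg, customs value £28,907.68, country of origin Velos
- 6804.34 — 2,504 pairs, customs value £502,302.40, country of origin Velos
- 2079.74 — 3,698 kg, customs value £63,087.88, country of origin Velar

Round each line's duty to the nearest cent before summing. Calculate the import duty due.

£5,992.44

Line 1 (5475.59, Velos, 158 kg, £28,907.68):
Base rate for 5475.59 is 16.5% + £3.96/kg.
Origin Velos qualifies under the Tyrica–Velos agreement and 5475.59 is covered: preferential rate 12% applies instead.
The additional-duty order on 5475.59 targets Meresta, not Velos; it does not apply.
Duty = £28,907.68 × 12% = £3,468.92.
Line 2 (6804.34, Velos, 2,504 pairs, £502,302.40):
Base rate for 6804.34 is 29%.
Origin Velos qualifies under the Tyrica–Velos agreement and 6804.34 is covered: preferential rate Free applies instead.
Duty = £502,302.40 × 0% = £0.00.
Line 3 (2079.74, Velar, 3,698 kg, £63,087.88):
Base rate for 2079.74 is 4%.
Duty = £63,087.88 × 4% = £2,523.52.
Total = £3,468.92 + £0.00 + £2,523.52 = £5,992.44.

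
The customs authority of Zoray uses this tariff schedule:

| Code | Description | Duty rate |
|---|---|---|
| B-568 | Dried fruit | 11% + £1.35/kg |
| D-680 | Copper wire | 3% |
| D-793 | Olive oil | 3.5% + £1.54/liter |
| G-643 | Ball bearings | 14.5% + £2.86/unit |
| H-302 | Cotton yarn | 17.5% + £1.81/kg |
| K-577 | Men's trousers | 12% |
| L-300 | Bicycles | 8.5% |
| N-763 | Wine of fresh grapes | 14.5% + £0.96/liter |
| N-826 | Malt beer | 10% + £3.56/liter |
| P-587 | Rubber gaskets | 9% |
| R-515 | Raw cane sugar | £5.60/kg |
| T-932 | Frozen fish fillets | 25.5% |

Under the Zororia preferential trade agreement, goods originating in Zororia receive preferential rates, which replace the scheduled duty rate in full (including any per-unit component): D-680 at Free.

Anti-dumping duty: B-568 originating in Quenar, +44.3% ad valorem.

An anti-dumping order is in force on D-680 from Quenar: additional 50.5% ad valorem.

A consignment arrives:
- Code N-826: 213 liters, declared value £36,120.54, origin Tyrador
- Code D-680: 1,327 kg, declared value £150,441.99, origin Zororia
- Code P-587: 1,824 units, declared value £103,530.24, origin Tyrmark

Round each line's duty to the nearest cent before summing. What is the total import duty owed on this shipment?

Line 1 (N-826, Tyrador, 213 liters, £36,120.54):
Base rate for N-826 is 10% + £3.56/liter.
Duty = £36,120.54 × 10% + 213 × £3.56 = £4,370.33.
Line 2 (D-680, Zororia, 1,327 kg, £150,441.99):
Base rate for D-680 is 3%.
Origin Zororia qualifies under the Zoray–Zororia agreement and D-680 is covered: preferential rate Free applies instead.
The additional-duty order on D-680 targets Quenar, not Zororia; it does not apply.
Duty = £150,441.99 × 0% = £0.00.
Line 3 (P-587, Tyrmark, 1,824 units, £103,530.24):
Base rate for P-587 is 9%.
Duty = £103,530.24 × 9% = £9,317.72.
Total = £4,370.33 + £0.00 + £9,317.72 = £13,688.05.

£13,688.05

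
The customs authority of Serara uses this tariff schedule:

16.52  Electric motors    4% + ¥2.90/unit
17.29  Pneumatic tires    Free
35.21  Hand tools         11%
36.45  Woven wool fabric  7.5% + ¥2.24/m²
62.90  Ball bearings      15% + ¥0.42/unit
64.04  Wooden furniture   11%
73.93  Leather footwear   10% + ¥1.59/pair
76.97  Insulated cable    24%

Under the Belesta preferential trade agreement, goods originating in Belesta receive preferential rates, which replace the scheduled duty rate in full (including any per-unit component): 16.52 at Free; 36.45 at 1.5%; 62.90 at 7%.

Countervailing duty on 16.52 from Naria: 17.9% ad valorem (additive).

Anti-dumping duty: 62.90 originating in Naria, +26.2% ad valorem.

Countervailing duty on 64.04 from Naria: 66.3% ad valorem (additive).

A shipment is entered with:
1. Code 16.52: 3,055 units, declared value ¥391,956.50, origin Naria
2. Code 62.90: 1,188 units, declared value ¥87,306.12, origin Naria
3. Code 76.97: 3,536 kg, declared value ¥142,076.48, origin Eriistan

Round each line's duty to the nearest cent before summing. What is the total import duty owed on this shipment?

¥165,265.41

Line 1 (16.52, Naria, 3,055 units, ¥391,956.50):
Base rate for 16.52 is 4% + ¥2.90/unit.
16.52 has an FTA preferential rate, but origin Naria is not Belesta; base rate stands.
Additional duty on 16.52 from Naria: +17.9%. Applied ad valorem rate: 4% + 17.9% = 21.9%.
Duty = ¥391,956.50 × 21.9% + 3,055 × ¥2.90 = ¥94,697.97.
Line 2 (62.90, Naria, 1,188 units, ¥87,306.12):
Base rate for 62.90 is 15% + ¥0.42/unit.
62.90 has an FTA preferential rate, but origin Naria is not Belesta; base rate stands.
Additional duty on 62.90 from Naria: +26.2%. Applied ad valorem rate: 15% + 26.2% = 41.2%.
Duty = ¥87,306.12 × 41.2% + 1,188 × ¥0.42 = ¥36,469.08.
Line 3 (76.97, Eriistan, 3,536 kg, ¥142,076.48):
Base rate for 76.97 is 24%.
Duty = ¥142,076.48 × 24% = ¥34,098.36.
Total = ¥94,697.97 + ¥36,469.08 + ¥34,098.36 = ¥165,265.41.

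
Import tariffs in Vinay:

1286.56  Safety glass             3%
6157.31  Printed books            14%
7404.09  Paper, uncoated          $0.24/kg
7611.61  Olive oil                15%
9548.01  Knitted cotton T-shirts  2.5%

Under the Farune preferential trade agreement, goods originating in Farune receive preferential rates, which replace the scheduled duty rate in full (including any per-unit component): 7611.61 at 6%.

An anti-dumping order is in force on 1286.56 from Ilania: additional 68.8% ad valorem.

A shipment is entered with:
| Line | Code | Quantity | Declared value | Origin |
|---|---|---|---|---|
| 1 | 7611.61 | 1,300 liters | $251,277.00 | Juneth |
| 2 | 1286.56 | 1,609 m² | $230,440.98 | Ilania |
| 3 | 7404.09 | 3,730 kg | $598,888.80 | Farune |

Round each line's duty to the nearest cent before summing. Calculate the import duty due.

Line 1 (7611.61, Juneth, 1,300 liters, $251,277.00):
Base rate for 7611.61 is 15%.
7611.61 has an FTA preferential rate, but origin Juneth is not Farune; base rate stands.
Duty = $251,277.00 × 15% = $37,691.55.
Line 2 (1286.56, Ilania, 1,609 m², $230,440.98):
Base rate for 1286.56 is 3%.
Additional duty on 1286.56 from Ilania: +68.8%. Applied ad valorem rate: 3% + 68.8% = 71.8%.
Duty = $230,440.98 × 71.8% = $165,456.62.
Line 3 (7404.09, Farune, 3,730 kg, $598,888.80):
Base rate for 7404.09 is $0.24/kg.
Origin Farune is the FTA partner but 7404.09 is not on the preference list; base rate stands.
Duty = 3,730 × $0.24 = $895.20.
Total = $37,691.55 + $165,456.62 + $895.20 = $204,043.37.

$204,043.37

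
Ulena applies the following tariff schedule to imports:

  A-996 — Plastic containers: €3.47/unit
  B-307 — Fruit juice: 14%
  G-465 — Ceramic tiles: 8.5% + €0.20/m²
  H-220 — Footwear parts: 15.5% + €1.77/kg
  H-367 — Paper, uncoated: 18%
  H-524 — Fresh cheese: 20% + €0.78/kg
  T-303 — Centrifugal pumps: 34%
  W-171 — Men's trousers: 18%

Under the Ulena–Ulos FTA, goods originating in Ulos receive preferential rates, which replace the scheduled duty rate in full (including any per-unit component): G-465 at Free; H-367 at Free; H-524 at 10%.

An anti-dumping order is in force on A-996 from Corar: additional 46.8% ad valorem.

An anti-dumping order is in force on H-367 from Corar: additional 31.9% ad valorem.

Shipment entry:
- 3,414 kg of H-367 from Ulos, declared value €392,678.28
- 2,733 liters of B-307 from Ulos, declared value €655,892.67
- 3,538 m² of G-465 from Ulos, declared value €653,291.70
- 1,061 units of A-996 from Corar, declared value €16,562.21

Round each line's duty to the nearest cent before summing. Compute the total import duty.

Line 1 (H-367, Ulos, 3,414 kg, €392,678.28):
Base rate for H-367 is 18%.
Origin Ulos qualifies under the Ulena–Ulos agreement and H-367 is covered: preferential rate Free applies instead.
The additional-duty order on H-367 targets Corar, not Ulos; it does not apply.
Duty = €392,678.28 × 0% = €0.00.
Line 2 (B-307, Ulos, 2,733 liters, €655,892.67):
Base rate for B-307 is 14%.
Origin Ulos is the FTA partner but B-307 is not on the preference list; base rate stands.
Duty = €655,892.67 × 14% = €91,824.97.
Line 3 (G-465, Ulos, 3,538 m², €653,291.70):
Base rate for G-465 is 8.5% + €0.20/m².
Origin Ulos qualifies under the Ulena–Ulos agreement and G-465 is covered: preferential rate Free applies instead.
Duty = €653,291.70 × 0% = €0.00.
Line 4 (A-996, Corar, 1,061 units, €16,562.21):
Base rate for A-996 is €3.47/unit.
Additional duty on A-996 from Corar: +46.8% ad valorem. Applied ad valorem rate = 46.8%.
Duty = €16,562.21 × 46.8% + 1,061 × €3.47 = €11,432.78.
Total = €0.00 + €91,824.97 + €0.00 + €11,432.78 = €103,257.75.

€103,257.75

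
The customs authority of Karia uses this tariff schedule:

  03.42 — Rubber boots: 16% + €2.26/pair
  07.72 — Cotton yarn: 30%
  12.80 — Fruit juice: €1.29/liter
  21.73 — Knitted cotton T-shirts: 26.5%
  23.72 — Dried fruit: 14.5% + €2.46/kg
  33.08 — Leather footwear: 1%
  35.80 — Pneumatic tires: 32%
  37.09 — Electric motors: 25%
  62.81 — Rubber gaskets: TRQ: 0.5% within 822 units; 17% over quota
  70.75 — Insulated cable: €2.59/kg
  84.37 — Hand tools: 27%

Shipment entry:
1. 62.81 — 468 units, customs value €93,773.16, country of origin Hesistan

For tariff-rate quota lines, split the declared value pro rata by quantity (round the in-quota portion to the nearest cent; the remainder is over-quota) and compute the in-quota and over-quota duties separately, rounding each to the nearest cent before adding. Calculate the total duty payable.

Line 1 (62.81, Hesistan, 468 units, €93,773.16):
Code 62.81 is under a tariff-rate quota (threshold 822 units). Quantity 468 units is within the quota, so the in-quota rate 0.5% applies to the full value.
Duty = €93,773.16 × 0.5% = €468.87.

€468.87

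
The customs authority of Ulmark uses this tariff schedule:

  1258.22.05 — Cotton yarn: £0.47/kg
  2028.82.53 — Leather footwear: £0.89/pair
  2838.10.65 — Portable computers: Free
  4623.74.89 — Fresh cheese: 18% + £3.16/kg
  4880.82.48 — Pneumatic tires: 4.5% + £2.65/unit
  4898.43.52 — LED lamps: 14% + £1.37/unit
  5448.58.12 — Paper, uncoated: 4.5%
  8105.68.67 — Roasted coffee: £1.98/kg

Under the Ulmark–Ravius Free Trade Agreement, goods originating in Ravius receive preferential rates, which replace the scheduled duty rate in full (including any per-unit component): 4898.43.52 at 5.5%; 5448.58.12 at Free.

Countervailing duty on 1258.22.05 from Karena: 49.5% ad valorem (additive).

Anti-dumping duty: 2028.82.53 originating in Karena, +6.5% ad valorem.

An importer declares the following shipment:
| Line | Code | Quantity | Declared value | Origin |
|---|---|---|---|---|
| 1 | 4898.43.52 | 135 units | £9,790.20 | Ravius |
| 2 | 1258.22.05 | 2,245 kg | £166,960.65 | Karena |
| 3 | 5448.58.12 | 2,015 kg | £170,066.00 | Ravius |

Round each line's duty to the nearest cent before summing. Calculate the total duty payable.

Line 1 (4898.43.52, Ravius, 135 units, £9,790.20):
Base rate for 4898.43.52 is 14% + £1.37/unit.
Origin Ravius qualifies under the Ulmark–Ravius agreement and 4898.43.52 is covered: preferential rate 5.5% applies instead.
Duty = £9,790.20 × 5.5% = £538.46.
Line 2 (1258.22.05, Karena, 2,245 kg, £166,960.65):
Base rate for 1258.22.05 is £0.47/kg.
Additional duty on 1258.22.05 from Karena: +49.5% ad valorem. Applied ad valorem rate = 49.5%.
Duty = £166,960.65 × 49.5% + 2,245 × £0.47 = £83,700.67.
Line 3 (5448.58.12, Ravius, 2,015 kg, £170,066.00):
Base rate for 5448.58.12 is 4.5%.
Origin Ravius qualifies under the Ulmark–Ravius agreement and 5448.58.12 is covered: preferential rate Free applies instead.
Duty = £170,066.00 × 0% = £0.00.
Total = £538.46 + £83,700.67 + £0.00 = £84,239.13.

£84,239.13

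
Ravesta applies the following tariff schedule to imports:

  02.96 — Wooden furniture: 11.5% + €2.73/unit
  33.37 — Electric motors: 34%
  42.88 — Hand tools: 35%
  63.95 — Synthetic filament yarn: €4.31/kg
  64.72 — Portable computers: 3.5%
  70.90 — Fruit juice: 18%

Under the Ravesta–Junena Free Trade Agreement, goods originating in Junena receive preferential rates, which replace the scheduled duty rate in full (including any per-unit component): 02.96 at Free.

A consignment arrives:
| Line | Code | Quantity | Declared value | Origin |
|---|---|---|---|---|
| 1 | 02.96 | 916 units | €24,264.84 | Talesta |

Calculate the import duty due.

€5,291.14

Line 1 (02.96, Talesta, 916 units, €24,264.84):
Base rate for 02.96 is 11.5% + €2.73/unit.
02.96 has an FTA preferential rate, but origin Talesta is not Junena; base rate stands.
Duty = €24,264.84 × 11.5% + 916 × €2.73 = €5,291.14.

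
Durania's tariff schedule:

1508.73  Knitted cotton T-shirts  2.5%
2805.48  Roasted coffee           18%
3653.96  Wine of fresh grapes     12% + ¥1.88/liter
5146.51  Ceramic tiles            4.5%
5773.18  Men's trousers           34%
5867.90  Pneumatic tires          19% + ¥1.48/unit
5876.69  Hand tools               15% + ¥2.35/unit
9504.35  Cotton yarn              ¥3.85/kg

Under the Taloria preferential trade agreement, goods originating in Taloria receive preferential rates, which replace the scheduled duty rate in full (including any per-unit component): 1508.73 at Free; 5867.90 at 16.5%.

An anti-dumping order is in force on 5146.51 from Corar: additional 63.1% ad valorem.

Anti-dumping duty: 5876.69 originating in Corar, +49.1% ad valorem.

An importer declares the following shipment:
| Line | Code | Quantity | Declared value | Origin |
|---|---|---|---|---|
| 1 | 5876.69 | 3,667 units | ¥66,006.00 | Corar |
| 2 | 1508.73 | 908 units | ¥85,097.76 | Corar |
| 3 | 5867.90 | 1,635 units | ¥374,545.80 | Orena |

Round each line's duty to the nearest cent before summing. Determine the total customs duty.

¥126,638.24

Line 1 (5876.69, Corar, 3,667 units, ¥66,006.00):
Base rate for 5876.69 is 15% + ¥2.35/unit.
Additional duty on 5876.69 from Corar: +49.1%. Applied ad valorem rate: 15% + 49.1% = 64.1%.
Duty = ¥66,006.00 × 64.1% + 3,667 × ¥2.35 = ¥50,927.30.
Line 2 (1508.73, Corar, 908 units, ¥85,097.76):
Base rate for 1508.73 is 2.5%.
1508.73 has an FTA preferential rate, but origin Corar is not Taloria; base rate stands.
Duty = ¥85,097.76 × 2.5% = ¥2,127.44.
Line 3 (5867.90, Orena, 1,635 units, ¥374,545.80):
Base rate for 5867.90 is 19% + ¥1.48/unit.
5867.90 has an FTA preferential rate, but origin Orena is not Taloria; base rate stands.
Duty = ¥374,545.80 × 19% + 1,635 × ¥1.48 = ¥73,583.50.
Total = ¥50,927.30 + ¥2,127.44 + ¥73,583.50 = ¥126,638.24.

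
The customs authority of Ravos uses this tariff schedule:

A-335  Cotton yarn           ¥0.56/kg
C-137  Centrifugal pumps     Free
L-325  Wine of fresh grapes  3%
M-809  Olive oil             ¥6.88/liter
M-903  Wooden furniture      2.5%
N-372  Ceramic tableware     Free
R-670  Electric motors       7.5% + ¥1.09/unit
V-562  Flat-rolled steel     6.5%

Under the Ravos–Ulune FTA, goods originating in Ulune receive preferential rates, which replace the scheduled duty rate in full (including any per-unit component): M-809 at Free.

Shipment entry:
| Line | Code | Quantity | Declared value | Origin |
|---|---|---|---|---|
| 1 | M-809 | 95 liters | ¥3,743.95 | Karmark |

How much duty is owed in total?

Line 1 (M-809, Karmark, 95 liters, ¥3,743.95):
Base rate for M-809 is ¥6.88/liter.
M-809 has an FTA preferential rate, but origin Karmark is not Ulune; base rate stands.
Duty = 95 × ¥6.88 = ¥653.60.

¥653.60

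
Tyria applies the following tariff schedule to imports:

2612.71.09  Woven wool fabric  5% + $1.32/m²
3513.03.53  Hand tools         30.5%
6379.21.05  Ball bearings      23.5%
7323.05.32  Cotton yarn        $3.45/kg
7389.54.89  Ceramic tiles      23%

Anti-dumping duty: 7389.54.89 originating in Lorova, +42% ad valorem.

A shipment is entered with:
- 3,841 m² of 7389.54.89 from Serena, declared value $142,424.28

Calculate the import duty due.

Line 1 (7389.54.89, Serena, 3,841 m², $142,424.28):
Base rate for 7389.54.89 is 23%.
The additional-duty order on 7389.54.89 targets Lorova, not Serena; it does not apply.
Duty = $142,424.28 × 23% = $32,757.58.

$32,757.58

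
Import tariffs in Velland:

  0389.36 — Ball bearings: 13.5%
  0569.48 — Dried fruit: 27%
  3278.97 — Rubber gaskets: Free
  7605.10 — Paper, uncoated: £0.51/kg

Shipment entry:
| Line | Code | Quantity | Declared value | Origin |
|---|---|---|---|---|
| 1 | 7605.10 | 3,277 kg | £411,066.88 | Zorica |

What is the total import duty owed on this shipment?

Line 1 (7605.10, Zorica, 3,277 kg, £411,066.88):
Base rate for 7605.10 is £0.51/kg.
Duty = 3,277 × £0.51 = £1,671.27.

£1,671.27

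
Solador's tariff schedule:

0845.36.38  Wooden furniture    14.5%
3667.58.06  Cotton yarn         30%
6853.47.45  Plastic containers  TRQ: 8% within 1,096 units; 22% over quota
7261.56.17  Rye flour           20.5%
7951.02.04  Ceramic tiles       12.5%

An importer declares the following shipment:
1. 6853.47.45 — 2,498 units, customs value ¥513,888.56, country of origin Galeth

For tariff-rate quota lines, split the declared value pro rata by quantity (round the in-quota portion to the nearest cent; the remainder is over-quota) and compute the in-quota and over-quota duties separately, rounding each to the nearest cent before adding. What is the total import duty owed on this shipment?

Line 1 (6853.47.45, Galeth, 2,498 units, ¥513,888.56):
Code 6853.47.45 is under a tariff-rate quota (threshold 1,096 units). In-quota: 1,096 units at 8%; over-quota: 1,402 units at 22%.
Pro-rata value split: in-quota = ¥513,888.56 × 1,096/2,498 = ¥225,469.12; over-quota = ¥513,888.56 − ¥225,469.12 = ¥288,419.44.
In-quota duty = ¥225,469.12 × 8% = ¥18,037.53. Over-quota duty = ¥288,419.44 × 22% = ¥63,452.28.
Line duty = ¥18,037.53 + ¥63,452.28 = ¥81,489.81.

¥81,489.81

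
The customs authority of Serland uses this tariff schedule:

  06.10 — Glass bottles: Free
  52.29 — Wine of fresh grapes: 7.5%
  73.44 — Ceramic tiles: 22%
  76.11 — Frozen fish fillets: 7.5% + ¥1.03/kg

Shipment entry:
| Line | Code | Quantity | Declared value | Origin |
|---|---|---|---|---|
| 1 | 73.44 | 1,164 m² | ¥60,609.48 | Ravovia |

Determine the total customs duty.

¥13,334.09

Line 1 (73.44, Ravovia, 1,164 m², ¥60,609.48):
Base rate for 73.44 is 22%.
Duty = ¥60,609.48 × 22% = ¥13,334.09.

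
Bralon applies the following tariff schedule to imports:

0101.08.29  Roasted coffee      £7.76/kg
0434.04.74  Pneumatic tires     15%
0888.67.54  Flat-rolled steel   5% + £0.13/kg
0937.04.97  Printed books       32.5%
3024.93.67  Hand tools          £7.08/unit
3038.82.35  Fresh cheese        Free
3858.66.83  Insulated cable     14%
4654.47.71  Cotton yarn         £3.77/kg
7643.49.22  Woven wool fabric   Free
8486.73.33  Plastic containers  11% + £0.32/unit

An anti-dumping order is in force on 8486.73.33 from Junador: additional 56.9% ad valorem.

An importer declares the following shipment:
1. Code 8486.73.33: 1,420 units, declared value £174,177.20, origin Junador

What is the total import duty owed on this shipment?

£118,720.72

Line 1 (8486.73.33, Junador, 1,420 units, £174,177.20):
Base rate for 8486.73.33 is 11% + £0.32/unit.
Additional duty on 8486.73.33 from Junador: +56.9%. Applied ad valorem rate: 11% + 56.9% = 67.9%.
Duty = £174,177.20 × 67.9% + 1,420 × £0.32 = £118,720.72.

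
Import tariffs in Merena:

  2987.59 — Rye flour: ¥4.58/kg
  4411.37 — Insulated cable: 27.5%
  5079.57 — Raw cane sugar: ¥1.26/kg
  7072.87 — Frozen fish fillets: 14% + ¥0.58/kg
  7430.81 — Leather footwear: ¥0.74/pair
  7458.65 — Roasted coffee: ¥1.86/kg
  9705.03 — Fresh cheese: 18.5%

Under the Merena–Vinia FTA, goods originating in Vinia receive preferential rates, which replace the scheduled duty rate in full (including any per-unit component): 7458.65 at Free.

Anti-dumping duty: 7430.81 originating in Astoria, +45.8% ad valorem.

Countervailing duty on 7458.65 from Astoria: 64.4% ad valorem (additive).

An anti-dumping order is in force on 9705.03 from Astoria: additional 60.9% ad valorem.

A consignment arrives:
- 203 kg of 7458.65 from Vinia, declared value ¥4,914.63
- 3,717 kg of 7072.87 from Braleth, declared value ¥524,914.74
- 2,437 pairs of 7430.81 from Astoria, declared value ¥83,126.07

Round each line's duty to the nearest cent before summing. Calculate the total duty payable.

¥115,519.04

Line 1 (7458.65, Vinia, 203 kg, ¥4,914.63):
Base rate for 7458.65 is ¥1.86/kg.
Origin Vinia qualifies under the Merena–Vinia agreement and 7458.65 is covered: preferential rate Free applies instead.
The additional-duty order on 7458.65 targets Astoria, not Vinia; it does not apply.
Duty = ¥4,914.63 × 0% = ¥0.00.
Line 2 (7072.87, Braleth, 3,717 kg, ¥524,914.74):
Base rate for 7072.87 is 14% + ¥0.58/kg.
Duty = ¥524,914.74 × 14% + 3,717 × ¥0.58 = ¥75,643.92.
Line 3 (7430.81, Astoria, 2,437 pairs, ¥83,126.07):
Base rate for 7430.81 is ¥0.74/pair.
Additional duty on 7430.81 from Astoria: +45.8% ad valorem. Applied ad valorem rate = 45.8%.
Duty = ¥83,126.07 × 45.8% + 2,437 × ¥0.74 = ¥39,875.12.
Total = ¥0.00 + ¥75,643.92 + ¥39,875.12 = ¥115,519.04.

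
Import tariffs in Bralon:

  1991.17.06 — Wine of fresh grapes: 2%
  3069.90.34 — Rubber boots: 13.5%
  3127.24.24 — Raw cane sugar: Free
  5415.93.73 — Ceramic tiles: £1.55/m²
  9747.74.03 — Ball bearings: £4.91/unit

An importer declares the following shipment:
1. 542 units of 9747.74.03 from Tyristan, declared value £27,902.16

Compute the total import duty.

£2,661.22

Line 1 (9747.74.03, Tyristan, 542 units, £27,902.16):
Base rate for 9747.74.03 is £4.91/unit.
Duty = 542 × £4.91 = £2,661.22.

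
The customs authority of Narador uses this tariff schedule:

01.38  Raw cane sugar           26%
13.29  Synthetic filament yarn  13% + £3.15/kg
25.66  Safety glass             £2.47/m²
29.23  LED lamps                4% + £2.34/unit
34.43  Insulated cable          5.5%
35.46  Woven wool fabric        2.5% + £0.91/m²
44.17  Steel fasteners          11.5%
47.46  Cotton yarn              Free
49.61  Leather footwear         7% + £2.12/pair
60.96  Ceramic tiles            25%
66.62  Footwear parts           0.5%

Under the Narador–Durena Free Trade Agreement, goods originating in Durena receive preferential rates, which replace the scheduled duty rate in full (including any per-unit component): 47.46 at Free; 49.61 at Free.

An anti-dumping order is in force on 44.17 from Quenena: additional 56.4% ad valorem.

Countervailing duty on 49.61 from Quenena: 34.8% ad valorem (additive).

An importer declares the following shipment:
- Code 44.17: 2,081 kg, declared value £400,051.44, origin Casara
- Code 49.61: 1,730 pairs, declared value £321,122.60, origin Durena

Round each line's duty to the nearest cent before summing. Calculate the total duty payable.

Line 1 (44.17, Casara, 2,081 kg, £400,051.44):
Base rate for 44.17 is 11.5%.
The additional-duty order on 44.17 targets Quenena, not Casara; it does not apply.
Duty = £400,051.44 × 11.5% = £46,005.92.
Line 2 (49.61, Durena, 1,730 pairs, £321,122.60):
Base rate for 49.61 is 7% + £2.12/pair.
Origin Durena qualifies under the Narador–Durena agreement and 49.61 is covered: preferential rate Free applies instead.
The additional-duty order on 49.61 targets Quenena, not Durena; it does not apply.
Duty = £321,122.60 × 0% = £0.00.
Total = £46,005.92 + £0.00 = £46,005.92.

£46,005.92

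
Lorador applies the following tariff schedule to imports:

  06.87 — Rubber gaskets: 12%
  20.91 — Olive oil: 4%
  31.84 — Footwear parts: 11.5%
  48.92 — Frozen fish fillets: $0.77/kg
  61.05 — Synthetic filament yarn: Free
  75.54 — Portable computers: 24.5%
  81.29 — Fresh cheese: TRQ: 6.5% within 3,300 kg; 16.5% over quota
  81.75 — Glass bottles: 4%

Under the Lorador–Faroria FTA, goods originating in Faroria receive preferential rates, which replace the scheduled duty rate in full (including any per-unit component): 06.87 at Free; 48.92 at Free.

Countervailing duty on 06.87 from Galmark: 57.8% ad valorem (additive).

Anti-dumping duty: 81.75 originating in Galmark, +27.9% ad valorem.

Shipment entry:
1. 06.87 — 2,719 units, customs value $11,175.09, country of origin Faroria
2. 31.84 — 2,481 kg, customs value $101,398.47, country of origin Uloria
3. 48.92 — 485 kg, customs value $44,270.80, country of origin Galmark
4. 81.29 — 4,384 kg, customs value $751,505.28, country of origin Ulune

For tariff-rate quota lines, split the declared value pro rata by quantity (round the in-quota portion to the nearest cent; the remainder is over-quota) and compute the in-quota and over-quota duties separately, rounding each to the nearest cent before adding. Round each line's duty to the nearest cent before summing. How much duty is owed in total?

$79,464.04

Line 1 (06.87, Faroria, 2,719 units, $11,175.09):
Base rate for 06.87 is 12%.
Origin Faroria qualifies under the Lorador–Faroria agreement and 06.87 is covered: preferential rate Free applies instead.
The additional-duty order on 06.87 targets Galmark, not Faroria; it does not apply.
Duty = $11,175.09 × 0% = $0.00.
Line 2 (31.84, Uloria, 2,481 kg, $101,398.47):
Base rate for 31.84 is 11.5%.
Duty = $101,398.47 × 11.5% = $11,660.82.
Line 3 (48.92, Galmark, 485 kg, $44,270.80):
Base rate for 48.92 is $0.77/kg.
48.92 has an FTA preferential rate, but origin Galmark is not Faroria; base rate stands.
Duty = 485 × $0.77 = $373.45.
Line 4 (81.29, Ulune, 4,384 kg, $751,505.28):
Code 81.29 is under a tariff-rate quota (threshold 3,300 kg). In-quota: 3,300 kg at 6.5%; over-quota: 1,084 kg at 16.5%.
Pro-rata value split: in-quota = $751,505.28 × 3,300/4,384 = $565,686.00; over-quota = $751,505.28 − $565,686.00 = $185,819.28.
In-quota duty = $565,686.00 × 6.5% = $36,769.59. Over-quota duty = $185,819.28 × 16.5% = $30,660.18.
Line duty = $36,769.59 + $30,660.18 = $67,429.77.
Total = $0.00 + $11,660.82 + $373.45 + $67,429.77 = $79,464.04.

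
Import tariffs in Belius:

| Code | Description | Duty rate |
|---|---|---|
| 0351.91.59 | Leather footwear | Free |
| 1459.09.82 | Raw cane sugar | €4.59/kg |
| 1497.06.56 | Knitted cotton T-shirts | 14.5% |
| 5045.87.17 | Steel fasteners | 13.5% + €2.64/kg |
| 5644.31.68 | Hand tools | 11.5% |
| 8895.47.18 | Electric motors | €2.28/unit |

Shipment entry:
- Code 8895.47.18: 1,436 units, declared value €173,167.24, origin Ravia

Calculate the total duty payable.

Line 1 (8895.47.18, Ravia, 1,436 units, €173,167.24):
Base rate for 8895.47.18 is €2.28/unit.
Duty = 1,436 × €2.28 = €3,274.08.

€3,274.08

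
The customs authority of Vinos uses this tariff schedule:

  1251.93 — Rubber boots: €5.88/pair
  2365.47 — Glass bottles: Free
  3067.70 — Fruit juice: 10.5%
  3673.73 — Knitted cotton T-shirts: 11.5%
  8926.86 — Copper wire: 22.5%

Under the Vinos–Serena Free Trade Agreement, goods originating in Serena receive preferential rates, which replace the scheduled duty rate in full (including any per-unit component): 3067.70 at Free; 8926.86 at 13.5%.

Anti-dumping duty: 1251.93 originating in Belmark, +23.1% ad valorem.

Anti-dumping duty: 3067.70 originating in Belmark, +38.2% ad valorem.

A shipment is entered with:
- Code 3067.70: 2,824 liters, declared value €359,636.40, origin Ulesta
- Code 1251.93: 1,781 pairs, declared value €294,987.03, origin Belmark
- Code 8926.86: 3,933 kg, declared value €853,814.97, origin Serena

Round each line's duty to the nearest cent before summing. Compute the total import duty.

€231,641.12

Line 1 (3067.70, Ulesta, 2,824 liters, €359,636.40):
Base rate for 3067.70 is 10.5%.
3067.70 has an FTA preferential rate, but origin Ulesta is not Serena; base rate stands.
The additional-duty order on 3067.70 targets Belmark, not Ulesta; it does not apply.
Duty = €359,636.40 × 10.5% = €37,761.82.
Line 2 (1251.93, Belmark, 1,781 pairs, €294,987.03):
Base rate for 1251.93 is €5.88/pair.
Additional duty on 1251.93 from Belmark: +23.1% ad valorem. Applied ad valorem rate = 23.1%.
Duty = €294,987.03 × 23.1% + 1,781 × €5.88 = €78,614.28.
Line 3 (8926.86, Serena, 3,933 kg, €853,814.97):
Base rate for 8926.86 is 22.5%.
Origin Serena qualifies under the Vinos–Serena agreement and 8926.86 is covered: preferential rate 13.5% applies instead.
Duty = €853,814.97 × 13.5% = €115,265.02.
Total = €37,761.82 + €78,614.28 + €115,265.02 = €231,641.12.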